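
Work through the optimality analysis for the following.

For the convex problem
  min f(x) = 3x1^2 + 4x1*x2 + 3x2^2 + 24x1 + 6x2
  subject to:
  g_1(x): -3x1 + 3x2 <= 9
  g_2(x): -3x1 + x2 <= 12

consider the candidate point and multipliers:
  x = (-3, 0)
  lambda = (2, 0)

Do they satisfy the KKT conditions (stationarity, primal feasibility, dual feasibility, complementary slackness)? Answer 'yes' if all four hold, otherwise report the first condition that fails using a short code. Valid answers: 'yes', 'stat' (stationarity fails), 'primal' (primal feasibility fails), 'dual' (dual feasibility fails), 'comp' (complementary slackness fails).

Gradient of f: grad f(x) = Q x + c = (6, -6)
Constraint values g_i(x) = a_i^T x - b_i:
  g_1((-3, 0)) = 0
  g_2((-3, 0)) = -3
Stationarity residual: grad f(x) + sum_i lambda_i a_i = (0, 0)
  -> stationarity OK
Primal feasibility (all g_i <= 0): OK
Dual feasibility (all lambda_i >= 0): OK
Complementary slackness (lambda_i * g_i(x) = 0 for all i): OK

Verdict: yes, KKT holds.

yes


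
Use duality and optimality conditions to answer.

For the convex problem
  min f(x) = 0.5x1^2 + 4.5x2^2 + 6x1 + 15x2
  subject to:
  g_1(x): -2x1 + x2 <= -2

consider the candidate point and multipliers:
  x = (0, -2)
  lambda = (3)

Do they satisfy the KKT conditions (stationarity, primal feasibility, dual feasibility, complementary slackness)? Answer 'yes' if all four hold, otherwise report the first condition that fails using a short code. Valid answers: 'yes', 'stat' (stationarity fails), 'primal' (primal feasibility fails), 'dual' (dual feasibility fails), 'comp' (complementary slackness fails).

Gradient of f: grad f(x) = Q x + c = (6, -3)
Constraint values g_i(x) = a_i^T x - b_i:
  g_1((0, -2)) = 0
Stationarity residual: grad f(x) + sum_i lambda_i a_i = (0, 0)
  -> stationarity OK
Primal feasibility (all g_i <= 0): OK
Dual feasibility (all lambda_i >= 0): OK
Complementary slackness (lambda_i * g_i(x) = 0 for all i): OK

Verdict: yes, KKT holds.

yes


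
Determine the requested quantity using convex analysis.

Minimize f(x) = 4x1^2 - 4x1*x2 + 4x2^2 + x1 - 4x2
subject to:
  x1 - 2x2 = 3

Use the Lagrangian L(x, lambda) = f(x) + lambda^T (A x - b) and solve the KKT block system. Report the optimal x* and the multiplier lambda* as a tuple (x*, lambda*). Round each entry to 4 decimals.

Form the Lagrangian:
  L(x, lambda) = (1/2) x^T Q x + c^T x + lambda^T (A x - b)
Stationarity (grad_x L = 0): Q x + c + A^T lambda = 0.
Primal feasibility: A x = b.

This gives the KKT block system:
  [ Q   A^T ] [ x     ]   [-c ]
  [ A    0  ] [ lambda ] = [ b ]

Solving the linear system:
  x*      = (0.1667, -1.4167)
  lambda* = (-8)
  f(x*)   = 14.9167

x* = (0.1667, -1.4167), lambda* = (-8)


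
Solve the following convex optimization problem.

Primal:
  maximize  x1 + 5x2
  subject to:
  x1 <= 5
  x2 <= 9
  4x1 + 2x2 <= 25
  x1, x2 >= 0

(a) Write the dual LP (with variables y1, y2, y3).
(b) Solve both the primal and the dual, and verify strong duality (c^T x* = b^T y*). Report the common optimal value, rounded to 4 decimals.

The standard primal-dual pair for 'max c^T x s.t. A x <= b, x >= 0' is:
  Dual:  min b^T y  s.t.  A^T y >= c,  y >= 0.

So the dual LP is:
  minimize  5y1 + 9y2 + 25y3
  subject to:
    y1 + 4y3 >= 1
    y2 + 2y3 >= 5
    y1, y2, y3 >= 0

Solving the primal: x* = (1.75, 9).
  primal value c^T x* = 46.75.
Solving the dual: y* = (0, 4.5, 0.25).
  dual value b^T y* = 46.75.
Strong duality: c^T x* = b^T y*. Confirmed.

46.75


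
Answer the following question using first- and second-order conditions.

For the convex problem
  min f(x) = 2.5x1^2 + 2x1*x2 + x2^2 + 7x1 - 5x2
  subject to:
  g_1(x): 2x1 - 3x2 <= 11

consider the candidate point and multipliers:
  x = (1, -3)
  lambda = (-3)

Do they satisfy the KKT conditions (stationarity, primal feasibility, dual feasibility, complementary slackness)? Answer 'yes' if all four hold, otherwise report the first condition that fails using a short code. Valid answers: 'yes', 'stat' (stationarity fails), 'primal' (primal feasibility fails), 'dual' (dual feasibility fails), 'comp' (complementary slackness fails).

Gradient of f: grad f(x) = Q x + c = (6, -9)
Constraint values g_i(x) = a_i^T x - b_i:
  g_1((1, -3)) = 0
Stationarity residual: grad f(x) + sum_i lambda_i a_i = (0, 0)
  -> stationarity OK
Primal feasibility (all g_i <= 0): OK
Dual feasibility (all lambda_i >= 0): FAILS
Complementary slackness (lambda_i * g_i(x) = 0 for all i): OK

Verdict: the first failing condition is dual_feasibility -> dual.

dual


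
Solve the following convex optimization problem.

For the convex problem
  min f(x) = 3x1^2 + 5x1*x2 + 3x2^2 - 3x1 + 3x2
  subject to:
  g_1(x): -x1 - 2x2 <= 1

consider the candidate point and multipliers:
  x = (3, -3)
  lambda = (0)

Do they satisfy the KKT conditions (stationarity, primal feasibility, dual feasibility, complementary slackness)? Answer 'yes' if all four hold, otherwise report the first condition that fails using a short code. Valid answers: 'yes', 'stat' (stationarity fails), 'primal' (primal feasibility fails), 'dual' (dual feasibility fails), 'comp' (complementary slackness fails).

Gradient of f: grad f(x) = Q x + c = (0, 0)
Constraint values g_i(x) = a_i^T x - b_i:
  g_1((3, -3)) = 2
Stationarity residual: grad f(x) + sum_i lambda_i a_i = (0, 0)
  -> stationarity OK
Primal feasibility (all g_i <= 0): FAILS
Dual feasibility (all lambda_i >= 0): OK
Complementary slackness (lambda_i * g_i(x) = 0 for all i): OK

Verdict: the first failing condition is primal_feasibility -> primal.

primal


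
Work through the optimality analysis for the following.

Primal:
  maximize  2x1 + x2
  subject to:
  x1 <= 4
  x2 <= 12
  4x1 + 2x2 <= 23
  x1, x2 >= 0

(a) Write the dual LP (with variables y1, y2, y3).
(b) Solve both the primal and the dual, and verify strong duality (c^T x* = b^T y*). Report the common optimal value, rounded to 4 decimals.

The standard primal-dual pair for 'max c^T x s.t. A x <= b, x >= 0' is:
  Dual:  min b^T y  s.t.  A^T y >= c,  y >= 0.

So the dual LP is:
  minimize  4y1 + 12y2 + 23y3
  subject to:
    y1 + 4y3 >= 2
    y2 + 2y3 >= 1
    y1, y2, y3 >= 0

Solving the primal: x* = (0, 11.5).
  primal value c^T x* = 11.5.
Solving the dual: y* = (0, 0, 0.5).
  dual value b^T y* = 11.5.
Strong duality: c^T x* = b^T y*. Confirmed.

11.5


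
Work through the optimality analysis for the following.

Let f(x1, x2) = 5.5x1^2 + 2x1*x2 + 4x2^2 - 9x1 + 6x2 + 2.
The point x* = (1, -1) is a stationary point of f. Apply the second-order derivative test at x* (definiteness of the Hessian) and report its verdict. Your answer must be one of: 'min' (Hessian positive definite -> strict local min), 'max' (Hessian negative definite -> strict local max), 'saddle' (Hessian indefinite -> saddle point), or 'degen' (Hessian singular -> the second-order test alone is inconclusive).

Compute the Hessian H = grad^2 f:
  H = [[11, 2], [2, 8]]
Verify stationarity: grad f(x*) = H x* + g = (0, 0).
Eigenvalues of H: 7, 12.
Both eigenvalues > 0, so H is positive definite -> x* is a strict local min.

min


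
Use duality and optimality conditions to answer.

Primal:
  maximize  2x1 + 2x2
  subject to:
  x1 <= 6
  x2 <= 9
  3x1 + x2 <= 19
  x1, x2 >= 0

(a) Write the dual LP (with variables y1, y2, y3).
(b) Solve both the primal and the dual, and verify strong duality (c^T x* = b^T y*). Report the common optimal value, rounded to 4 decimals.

The standard primal-dual pair for 'max c^T x s.t. A x <= b, x >= 0' is:
  Dual:  min b^T y  s.t.  A^T y >= c,  y >= 0.

So the dual LP is:
  minimize  6y1 + 9y2 + 19y3
  subject to:
    y1 + 3y3 >= 2
    y2 + y3 >= 2
    y1, y2, y3 >= 0

Solving the primal: x* = (3.3333, 9).
  primal value c^T x* = 24.6667.
Solving the dual: y* = (0, 1.3333, 0.6667).
  dual value b^T y* = 24.6667.
Strong duality: c^T x* = b^T y*. Confirmed.

24.6667


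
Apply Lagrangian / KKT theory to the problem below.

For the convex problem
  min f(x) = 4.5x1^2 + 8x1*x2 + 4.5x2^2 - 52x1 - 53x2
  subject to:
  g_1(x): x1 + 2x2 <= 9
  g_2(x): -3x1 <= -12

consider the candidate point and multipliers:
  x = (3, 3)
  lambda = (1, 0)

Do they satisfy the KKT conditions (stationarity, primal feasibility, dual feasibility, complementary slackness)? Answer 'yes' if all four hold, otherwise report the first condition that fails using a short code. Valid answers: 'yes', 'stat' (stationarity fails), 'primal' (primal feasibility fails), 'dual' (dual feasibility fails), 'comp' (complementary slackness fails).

Gradient of f: grad f(x) = Q x + c = (-1, -2)
Constraint values g_i(x) = a_i^T x - b_i:
  g_1((3, 3)) = 0
  g_2((3, 3)) = 3
Stationarity residual: grad f(x) + sum_i lambda_i a_i = (0, 0)
  -> stationarity OK
Primal feasibility (all g_i <= 0): FAILS
Dual feasibility (all lambda_i >= 0): OK
Complementary slackness (lambda_i * g_i(x) = 0 for all i): OK

Verdict: the first failing condition is primal_feasibility -> primal.

primal


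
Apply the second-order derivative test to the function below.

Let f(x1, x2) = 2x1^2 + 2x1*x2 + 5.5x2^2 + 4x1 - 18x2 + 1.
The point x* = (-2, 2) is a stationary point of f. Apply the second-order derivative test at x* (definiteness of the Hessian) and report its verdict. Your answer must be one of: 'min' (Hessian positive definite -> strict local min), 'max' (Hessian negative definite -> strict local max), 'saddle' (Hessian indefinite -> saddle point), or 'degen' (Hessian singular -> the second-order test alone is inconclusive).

Compute the Hessian H = grad^2 f:
  H = [[4, 2], [2, 11]]
Verify stationarity: grad f(x*) = H x* + g = (0, 0).
Eigenvalues of H: 3.4689, 11.5311.
Both eigenvalues > 0, so H is positive definite -> x* is a strict local min.

min


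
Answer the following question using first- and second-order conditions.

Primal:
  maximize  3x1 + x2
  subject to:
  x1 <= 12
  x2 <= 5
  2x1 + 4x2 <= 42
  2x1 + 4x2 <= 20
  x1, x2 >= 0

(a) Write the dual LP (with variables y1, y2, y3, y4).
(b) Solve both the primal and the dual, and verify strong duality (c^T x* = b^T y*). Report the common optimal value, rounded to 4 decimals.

The standard primal-dual pair for 'max c^T x s.t. A x <= b, x >= 0' is:
  Dual:  min b^T y  s.t.  A^T y >= c,  y >= 0.

So the dual LP is:
  minimize  12y1 + 5y2 + 42y3 + 20y4
  subject to:
    y1 + 2y3 + 2y4 >= 3
    y2 + 4y3 + 4y4 >= 1
    y1, y2, y3, y4 >= 0

Solving the primal: x* = (10, 0).
  primal value c^T x* = 30.
Solving the dual: y* = (0, 0, 0, 1.5).
  dual value b^T y* = 30.
Strong duality: c^T x* = b^T y*. Confirmed.

30


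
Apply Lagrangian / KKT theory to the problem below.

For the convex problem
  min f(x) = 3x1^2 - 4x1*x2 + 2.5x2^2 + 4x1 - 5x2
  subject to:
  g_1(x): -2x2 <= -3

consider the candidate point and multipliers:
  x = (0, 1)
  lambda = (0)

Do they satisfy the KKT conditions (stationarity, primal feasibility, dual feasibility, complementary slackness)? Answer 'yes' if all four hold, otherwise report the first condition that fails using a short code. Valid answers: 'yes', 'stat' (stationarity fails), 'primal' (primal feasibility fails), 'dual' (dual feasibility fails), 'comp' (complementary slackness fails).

Gradient of f: grad f(x) = Q x + c = (0, 0)
Constraint values g_i(x) = a_i^T x - b_i:
  g_1((0, 1)) = 1
Stationarity residual: grad f(x) + sum_i lambda_i a_i = (0, 0)
  -> stationarity OK
Primal feasibility (all g_i <= 0): FAILS
Dual feasibility (all lambda_i >= 0): OK
Complementary slackness (lambda_i * g_i(x) = 0 for all i): OK

Verdict: the first failing condition is primal_feasibility -> primal.

primal


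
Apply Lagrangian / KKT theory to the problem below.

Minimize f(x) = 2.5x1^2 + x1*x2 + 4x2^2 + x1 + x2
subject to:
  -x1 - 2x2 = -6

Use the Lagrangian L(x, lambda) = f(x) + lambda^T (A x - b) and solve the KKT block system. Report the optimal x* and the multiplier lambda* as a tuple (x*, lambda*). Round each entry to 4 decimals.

Form the Lagrangian:
  L(x, lambda) = (1/2) x^T Q x + c^T x + lambda^T (A x - b)
Stationarity (grad_x L = 0): Q x + c + A^T lambda = 0.
Primal feasibility: A x = b.

This gives the KKT block system:
  [ Q   A^T ] [ x     ]   [-c ]
  [ A    0  ] [ lambda ] = [ b ]

Solving the linear system:
  x*      = (1.4167, 2.2917)
  lambda* = (10.375)
  f(x*)   = 32.9792

x* = (1.4167, 2.2917), lambda* = (10.375)


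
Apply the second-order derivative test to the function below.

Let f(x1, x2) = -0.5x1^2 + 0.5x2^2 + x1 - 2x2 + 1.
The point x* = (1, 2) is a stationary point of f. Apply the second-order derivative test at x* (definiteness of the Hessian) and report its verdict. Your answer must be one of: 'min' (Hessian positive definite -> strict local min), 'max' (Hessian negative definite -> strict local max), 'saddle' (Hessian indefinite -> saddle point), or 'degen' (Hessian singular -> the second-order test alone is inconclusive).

Compute the Hessian H = grad^2 f:
  H = [[-1, 0], [0, 1]]
Verify stationarity: grad f(x*) = H x* + g = (0, 0).
Eigenvalues of H: -1, 1.
Eigenvalues have mixed signs, so H is indefinite -> x* is a saddle point.

saddle


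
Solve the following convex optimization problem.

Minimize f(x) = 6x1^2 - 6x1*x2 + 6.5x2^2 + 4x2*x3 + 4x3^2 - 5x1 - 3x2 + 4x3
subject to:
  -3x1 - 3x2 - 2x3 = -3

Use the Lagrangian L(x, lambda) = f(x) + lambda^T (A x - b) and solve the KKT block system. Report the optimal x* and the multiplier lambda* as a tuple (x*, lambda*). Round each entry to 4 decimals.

Form the Lagrangian:
  L(x, lambda) = (1/2) x^T Q x + c^T x + lambda^T (A x - b)
Stationarity (grad_x L = 0): Q x + c + A^T lambda = 0.
Primal feasibility: A x = b.

This gives the KKT block system:
  [ Q   A^T ] [ x     ]   [-c ]
  [ A    0  ] [ lambda ] = [ b ]

Solving the linear system:
  x*      = (0.7959, 0.8539, -0.9747)
  lambda* = (-0.191)
  f(x*)   = -5.5066

x* = (0.7959, 0.8539, -0.9747), lambda* = (-0.191)


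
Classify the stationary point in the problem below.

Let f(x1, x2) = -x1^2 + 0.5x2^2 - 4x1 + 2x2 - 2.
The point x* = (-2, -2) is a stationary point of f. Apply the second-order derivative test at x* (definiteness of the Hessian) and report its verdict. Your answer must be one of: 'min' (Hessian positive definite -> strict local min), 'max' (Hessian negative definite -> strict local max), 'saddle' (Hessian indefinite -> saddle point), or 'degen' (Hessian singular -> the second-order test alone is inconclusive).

Compute the Hessian H = grad^2 f:
  H = [[-2, 0], [0, 1]]
Verify stationarity: grad f(x*) = H x* + g = (0, 0).
Eigenvalues of H: -2, 1.
Eigenvalues have mixed signs, so H is indefinite -> x* is a saddle point.

saddle


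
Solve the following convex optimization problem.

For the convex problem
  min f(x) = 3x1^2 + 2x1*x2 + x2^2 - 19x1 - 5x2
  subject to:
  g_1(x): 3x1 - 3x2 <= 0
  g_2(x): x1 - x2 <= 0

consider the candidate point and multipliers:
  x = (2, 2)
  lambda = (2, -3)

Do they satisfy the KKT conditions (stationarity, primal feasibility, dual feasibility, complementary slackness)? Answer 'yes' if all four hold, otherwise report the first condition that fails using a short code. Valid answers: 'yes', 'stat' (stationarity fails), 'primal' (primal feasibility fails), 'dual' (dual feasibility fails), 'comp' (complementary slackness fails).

Gradient of f: grad f(x) = Q x + c = (-3, 3)
Constraint values g_i(x) = a_i^T x - b_i:
  g_1((2, 2)) = 0
  g_2((2, 2)) = 0
Stationarity residual: grad f(x) + sum_i lambda_i a_i = (0, 0)
  -> stationarity OK
Primal feasibility (all g_i <= 0): OK
Dual feasibility (all lambda_i >= 0): FAILS
Complementary slackness (lambda_i * g_i(x) = 0 for all i): OK

Verdict: the first failing condition is dual_feasibility -> dual.

dual


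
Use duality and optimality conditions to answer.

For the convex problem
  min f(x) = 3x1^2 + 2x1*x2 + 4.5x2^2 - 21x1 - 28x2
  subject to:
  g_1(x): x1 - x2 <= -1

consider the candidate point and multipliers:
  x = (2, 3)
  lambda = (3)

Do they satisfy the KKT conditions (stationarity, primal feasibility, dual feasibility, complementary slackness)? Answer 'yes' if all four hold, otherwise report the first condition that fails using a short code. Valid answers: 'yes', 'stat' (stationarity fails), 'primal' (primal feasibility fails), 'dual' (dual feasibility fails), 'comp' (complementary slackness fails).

Gradient of f: grad f(x) = Q x + c = (-3, 3)
Constraint values g_i(x) = a_i^T x - b_i:
  g_1((2, 3)) = 0
Stationarity residual: grad f(x) + sum_i lambda_i a_i = (0, 0)
  -> stationarity OK
Primal feasibility (all g_i <= 0): OK
Dual feasibility (all lambda_i >= 0): OK
Complementary slackness (lambda_i * g_i(x) = 0 for all i): OK

Verdict: yes, KKT holds.

yes


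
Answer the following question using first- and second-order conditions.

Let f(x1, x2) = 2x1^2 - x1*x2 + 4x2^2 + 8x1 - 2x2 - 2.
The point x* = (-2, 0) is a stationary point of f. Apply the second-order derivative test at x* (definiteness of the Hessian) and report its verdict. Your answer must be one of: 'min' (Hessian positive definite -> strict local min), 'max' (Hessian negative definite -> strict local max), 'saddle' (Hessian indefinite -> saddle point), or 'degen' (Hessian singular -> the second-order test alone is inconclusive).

Compute the Hessian H = grad^2 f:
  H = [[4, -1], [-1, 8]]
Verify stationarity: grad f(x*) = H x* + g = (0, 0).
Eigenvalues of H: 3.7639, 8.2361.
Both eigenvalues > 0, so H is positive definite -> x* is a strict local min.

min


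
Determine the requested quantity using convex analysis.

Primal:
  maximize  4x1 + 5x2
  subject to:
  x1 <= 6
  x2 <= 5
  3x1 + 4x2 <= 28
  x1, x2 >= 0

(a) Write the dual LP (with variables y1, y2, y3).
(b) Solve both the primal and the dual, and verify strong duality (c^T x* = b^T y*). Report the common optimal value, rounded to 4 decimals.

The standard primal-dual pair for 'max c^T x s.t. A x <= b, x >= 0' is:
  Dual:  min b^T y  s.t.  A^T y >= c,  y >= 0.

So the dual LP is:
  minimize  6y1 + 5y2 + 28y3
  subject to:
    y1 + 3y3 >= 4
    y2 + 4y3 >= 5
    y1, y2, y3 >= 0

Solving the primal: x* = (6, 2.5).
  primal value c^T x* = 36.5.
Solving the dual: y* = (0.25, 0, 1.25).
  dual value b^T y* = 36.5.
Strong duality: c^T x* = b^T y*. Confirmed.

36.5


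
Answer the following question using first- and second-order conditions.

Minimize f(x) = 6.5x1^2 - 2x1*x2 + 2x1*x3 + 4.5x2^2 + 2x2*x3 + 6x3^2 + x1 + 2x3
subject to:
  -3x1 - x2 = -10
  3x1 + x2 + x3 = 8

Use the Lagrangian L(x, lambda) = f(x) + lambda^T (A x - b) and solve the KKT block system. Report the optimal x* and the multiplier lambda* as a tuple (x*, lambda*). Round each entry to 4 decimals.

Form the Lagrangian:
  L(x, lambda) = (1/2) x^T Q x + c^T x + lambda^T (A x - b)
Stationarity (grad_x L = 0): Q x + c + A^T lambda = 0.
Primal feasibility: A x = b.

This gives the KKT block system:
  [ Q   A^T ] [ x     ]   [-c ]
  [ A    0  ] [ lambda ] = [ b ]

Solving the linear system:
  x*      = (2.6509, 2.0472, -2)
  lambda* = (21.7264, 12.6038)
  f(x*)   = 57.5425

x* = (2.6509, 2.0472, -2), lambda* = (21.7264, 12.6038)


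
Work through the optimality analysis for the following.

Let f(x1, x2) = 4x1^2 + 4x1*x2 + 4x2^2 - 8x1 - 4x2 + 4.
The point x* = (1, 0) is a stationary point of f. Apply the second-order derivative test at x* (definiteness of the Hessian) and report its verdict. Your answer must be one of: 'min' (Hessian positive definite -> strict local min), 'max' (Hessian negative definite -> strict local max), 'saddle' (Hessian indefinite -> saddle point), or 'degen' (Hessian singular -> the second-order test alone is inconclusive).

Compute the Hessian H = grad^2 f:
  H = [[8, 4], [4, 8]]
Verify stationarity: grad f(x*) = H x* + g = (0, 0).
Eigenvalues of H: 4, 12.
Both eigenvalues > 0, so H is positive definite -> x* is a strict local min.

min


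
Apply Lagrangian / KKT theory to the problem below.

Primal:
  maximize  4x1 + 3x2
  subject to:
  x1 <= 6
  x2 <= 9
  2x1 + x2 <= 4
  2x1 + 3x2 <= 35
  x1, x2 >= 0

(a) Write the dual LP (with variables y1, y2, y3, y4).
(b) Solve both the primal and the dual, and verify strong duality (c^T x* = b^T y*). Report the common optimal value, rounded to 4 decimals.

The standard primal-dual pair for 'max c^T x s.t. A x <= b, x >= 0' is:
  Dual:  min b^T y  s.t.  A^T y >= c,  y >= 0.

So the dual LP is:
  minimize  6y1 + 9y2 + 4y3 + 35y4
  subject to:
    y1 + 2y3 + 2y4 >= 4
    y2 + y3 + 3y4 >= 3
    y1, y2, y3, y4 >= 0

Solving the primal: x* = (0, 4).
  primal value c^T x* = 12.
Solving the dual: y* = (0, 0, 3, 0).
  dual value b^T y* = 12.
Strong duality: c^T x* = b^T y*. Confirmed.

12


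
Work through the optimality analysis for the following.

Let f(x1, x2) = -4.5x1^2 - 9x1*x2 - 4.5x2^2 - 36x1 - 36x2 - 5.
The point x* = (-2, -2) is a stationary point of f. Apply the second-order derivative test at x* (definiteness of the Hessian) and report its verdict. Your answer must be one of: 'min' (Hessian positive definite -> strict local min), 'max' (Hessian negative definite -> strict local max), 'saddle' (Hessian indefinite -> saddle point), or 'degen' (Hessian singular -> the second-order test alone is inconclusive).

Compute the Hessian H = grad^2 f:
  H = [[-9, -9], [-9, -9]]
Verify stationarity: grad f(x*) = H x* + g = (0, 0).
Eigenvalues of H: -18, 0.
H has a zero eigenvalue (singular; negative semidefinite but not definite), so H is neither positive definite, negative definite, nor indefinite. The second-order test alone is inconclusive -> degen.
(Indeed, f is constant along the null direction of H through x*, so x* is not a strict local extremum.)

degen


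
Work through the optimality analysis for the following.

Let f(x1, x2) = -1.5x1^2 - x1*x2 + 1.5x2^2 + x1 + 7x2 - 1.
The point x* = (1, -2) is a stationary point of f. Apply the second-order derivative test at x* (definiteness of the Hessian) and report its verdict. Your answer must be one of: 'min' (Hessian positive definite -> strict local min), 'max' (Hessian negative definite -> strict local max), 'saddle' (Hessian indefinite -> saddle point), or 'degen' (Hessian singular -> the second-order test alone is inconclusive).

Compute the Hessian H = grad^2 f:
  H = [[-3, -1], [-1, 3]]
Verify stationarity: grad f(x*) = H x* + g = (0, 0).
Eigenvalues of H: -3.1623, 3.1623.
Eigenvalues have mixed signs, so H is indefinite -> x* is a saddle point.

saddle


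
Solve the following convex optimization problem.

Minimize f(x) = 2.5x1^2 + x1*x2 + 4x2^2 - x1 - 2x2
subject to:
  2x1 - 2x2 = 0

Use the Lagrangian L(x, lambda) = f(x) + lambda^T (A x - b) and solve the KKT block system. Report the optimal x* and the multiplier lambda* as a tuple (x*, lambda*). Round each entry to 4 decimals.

Form the Lagrangian:
  L(x, lambda) = (1/2) x^T Q x + c^T x + lambda^T (A x - b)
Stationarity (grad_x L = 0): Q x + c + A^T lambda = 0.
Primal feasibility: A x = b.

This gives the KKT block system:
  [ Q   A^T ] [ x     ]   [-c ]
  [ A    0  ] [ lambda ] = [ b ]

Solving the linear system:
  x*      = (0.2, 0.2)
  lambda* = (-0.1)
  f(x*)   = -0.3

x* = (0.2, 0.2), lambda* = (-0.1)


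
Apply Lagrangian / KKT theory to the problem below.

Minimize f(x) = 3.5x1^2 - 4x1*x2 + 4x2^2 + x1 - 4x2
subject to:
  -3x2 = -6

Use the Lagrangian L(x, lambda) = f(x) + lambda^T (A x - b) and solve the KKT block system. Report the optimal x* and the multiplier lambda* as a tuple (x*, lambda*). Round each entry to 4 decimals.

Form the Lagrangian:
  L(x, lambda) = (1/2) x^T Q x + c^T x + lambda^T (A x - b)
Stationarity (grad_x L = 0): Q x + c + A^T lambda = 0.
Primal feasibility: A x = b.

This gives the KKT block system:
  [ Q   A^T ] [ x     ]   [-c ]
  [ A    0  ] [ lambda ] = [ b ]

Solving the linear system:
  x*      = (1, 2)
  lambda* = (2.6667)
  f(x*)   = 4.5

x* = (1, 2), lambda* = (2.6667)


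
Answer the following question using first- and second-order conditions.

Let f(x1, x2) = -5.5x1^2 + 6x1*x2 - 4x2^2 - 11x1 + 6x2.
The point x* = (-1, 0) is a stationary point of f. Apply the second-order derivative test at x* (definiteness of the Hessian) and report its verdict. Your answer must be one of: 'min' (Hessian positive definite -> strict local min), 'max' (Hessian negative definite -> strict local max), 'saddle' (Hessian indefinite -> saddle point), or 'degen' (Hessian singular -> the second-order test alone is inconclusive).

Compute the Hessian H = grad^2 f:
  H = [[-11, 6], [6, -8]]
Verify stationarity: grad f(x*) = H x* + g = (0, 0).
Eigenvalues of H: -15.6847, -3.3153.
Both eigenvalues < 0, so H is negative definite -> x* is a strict local max.

max


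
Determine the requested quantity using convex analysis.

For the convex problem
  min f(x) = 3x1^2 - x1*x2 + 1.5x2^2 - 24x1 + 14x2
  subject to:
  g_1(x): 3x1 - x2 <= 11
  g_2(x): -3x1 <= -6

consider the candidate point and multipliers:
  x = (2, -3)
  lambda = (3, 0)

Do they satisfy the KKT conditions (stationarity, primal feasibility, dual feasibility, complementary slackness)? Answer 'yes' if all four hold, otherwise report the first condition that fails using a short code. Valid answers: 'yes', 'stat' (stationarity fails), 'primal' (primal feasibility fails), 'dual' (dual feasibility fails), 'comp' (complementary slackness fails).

Gradient of f: grad f(x) = Q x + c = (-9, 3)
Constraint values g_i(x) = a_i^T x - b_i:
  g_1((2, -3)) = -2
  g_2((2, -3)) = 0
Stationarity residual: grad f(x) + sum_i lambda_i a_i = (0, 0)
  -> stationarity OK
Primal feasibility (all g_i <= 0): OK
Dual feasibility (all lambda_i >= 0): OK
Complementary slackness (lambda_i * g_i(x) = 0 for all i): FAILS

Verdict: the first failing condition is complementary_slackness -> comp.

comp


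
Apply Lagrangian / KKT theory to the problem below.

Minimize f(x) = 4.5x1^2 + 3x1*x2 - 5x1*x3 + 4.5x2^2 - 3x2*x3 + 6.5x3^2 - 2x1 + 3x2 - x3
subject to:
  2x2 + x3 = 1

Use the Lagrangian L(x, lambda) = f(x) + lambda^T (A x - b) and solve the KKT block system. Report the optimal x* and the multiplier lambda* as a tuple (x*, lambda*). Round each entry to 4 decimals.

Form the Lagrangian:
  L(x, lambda) = (1/2) x^T Q x + c^T x + lambda^T (A x - b)
Stationarity (grad_x L = 0): Q x + c + A^T lambda = 0.
Primal feasibility: A x = b.

This gives the KKT block system:
  [ Q   A^T ] [ x     ]   [-c ]
  [ A    0  ] [ lambda ] = [ b ]

Solving the linear system:
  x*      = (0.4078, 0.2561, 0.4877)
  lambda* = (-2.5328)
  f(x*)   = 0.999

x* = (0.4078, 0.2561, 0.4877), lambda* = (-2.5328)


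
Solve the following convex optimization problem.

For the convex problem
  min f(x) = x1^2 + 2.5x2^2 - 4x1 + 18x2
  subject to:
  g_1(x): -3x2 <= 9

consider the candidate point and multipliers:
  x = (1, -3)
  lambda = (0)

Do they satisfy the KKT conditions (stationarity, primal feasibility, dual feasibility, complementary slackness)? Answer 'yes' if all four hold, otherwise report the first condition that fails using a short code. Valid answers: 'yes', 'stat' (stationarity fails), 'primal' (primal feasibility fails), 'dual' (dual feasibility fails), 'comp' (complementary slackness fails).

Gradient of f: grad f(x) = Q x + c = (-2, 3)
Constraint values g_i(x) = a_i^T x - b_i:
  g_1((1, -3)) = 0
Stationarity residual: grad f(x) + sum_i lambda_i a_i = (-2, 3)
  -> stationarity FAILS
Primal feasibility (all g_i <= 0): OK
Dual feasibility (all lambda_i >= 0): OK
Complementary slackness (lambda_i * g_i(x) = 0 for all i): OK

Verdict: the first failing condition is stationarity -> stat.

stat


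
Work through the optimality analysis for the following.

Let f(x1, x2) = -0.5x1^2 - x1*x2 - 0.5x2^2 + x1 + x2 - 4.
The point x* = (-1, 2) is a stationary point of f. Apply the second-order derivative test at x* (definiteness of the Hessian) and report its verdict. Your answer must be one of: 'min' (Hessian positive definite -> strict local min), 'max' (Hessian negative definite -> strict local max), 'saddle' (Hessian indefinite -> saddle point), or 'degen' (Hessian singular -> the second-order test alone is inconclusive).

Compute the Hessian H = grad^2 f:
  H = [[-1, -1], [-1, -1]]
Verify stationarity: grad f(x*) = H x* + g = (0, 0).
Eigenvalues of H: -2, 0.
H has a zero eigenvalue (singular; negative semidefinite but not definite), so H is neither positive definite, negative definite, nor indefinite. The second-order test alone is inconclusive -> degen.
(Indeed, f is constant along the null direction of H through x*, so x* is not a strict local extremum.)

degen


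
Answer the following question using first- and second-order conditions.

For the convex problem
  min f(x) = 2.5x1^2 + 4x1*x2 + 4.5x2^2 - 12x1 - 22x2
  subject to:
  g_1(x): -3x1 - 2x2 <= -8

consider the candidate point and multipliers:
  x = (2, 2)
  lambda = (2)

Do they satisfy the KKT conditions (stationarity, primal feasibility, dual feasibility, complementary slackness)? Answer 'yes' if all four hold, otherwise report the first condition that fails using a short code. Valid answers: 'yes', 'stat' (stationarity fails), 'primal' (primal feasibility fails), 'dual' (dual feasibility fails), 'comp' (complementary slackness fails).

Gradient of f: grad f(x) = Q x + c = (6, 4)
Constraint values g_i(x) = a_i^T x - b_i:
  g_1((2, 2)) = -2
Stationarity residual: grad f(x) + sum_i lambda_i a_i = (0, 0)
  -> stationarity OK
Primal feasibility (all g_i <= 0): OK
Dual feasibility (all lambda_i >= 0): OK
Complementary slackness (lambda_i * g_i(x) = 0 for all i): FAILS

Verdict: the first failing condition is complementary_slackness -> comp.

comp


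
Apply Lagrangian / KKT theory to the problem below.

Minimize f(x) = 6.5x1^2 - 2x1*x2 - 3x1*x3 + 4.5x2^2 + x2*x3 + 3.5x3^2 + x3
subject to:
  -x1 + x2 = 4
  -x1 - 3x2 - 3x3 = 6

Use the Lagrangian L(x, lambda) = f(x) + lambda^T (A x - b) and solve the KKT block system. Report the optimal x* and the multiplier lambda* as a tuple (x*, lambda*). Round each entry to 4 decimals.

Form the Lagrangian:
  L(x, lambda) = (1/2) x^T Q x + c^T x + lambda^T (A x - b)
Stationarity (grad_x L = 0): Q x + c + A^T lambda = 0.
Primal feasibility: A x = b.

This gives the KKT block system:
  [ Q   A^T ] [ x     ]   [-c ]
  [ A    0  ] [ lambda ] = [ b ]

Solving the linear system:
  x*      = (-2.4969, 1.5031, -2.6708)
  lambda* = (-24.5528, -2.9006)
  f(x*)   = 56.472

x* = (-2.4969, 1.5031, -2.6708), lambda* = (-24.5528, -2.9006)


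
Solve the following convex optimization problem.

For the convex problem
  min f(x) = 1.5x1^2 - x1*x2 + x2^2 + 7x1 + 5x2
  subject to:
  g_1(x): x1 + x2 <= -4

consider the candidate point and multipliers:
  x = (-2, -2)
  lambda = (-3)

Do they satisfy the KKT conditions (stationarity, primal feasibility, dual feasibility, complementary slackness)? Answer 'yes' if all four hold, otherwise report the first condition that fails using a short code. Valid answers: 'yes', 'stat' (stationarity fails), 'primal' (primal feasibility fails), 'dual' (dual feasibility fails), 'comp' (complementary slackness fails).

Gradient of f: grad f(x) = Q x + c = (3, 3)
Constraint values g_i(x) = a_i^T x - b_i:
  g_1((-2, -2)) = 0
Stationarity residual: grad f(x) + sum_i lambda_i a_i = (0, 0)
  -> stationarity OK
Primal feasibility (all g_i <= 0): OK
Dual feasibility (all lambda_i >= 0): FAILS
Complementary slackness (lambda_i * g_i(x) = 0 for all i): OK

Verdict: the first failing condition is dual_feasibility -> dual.

dual


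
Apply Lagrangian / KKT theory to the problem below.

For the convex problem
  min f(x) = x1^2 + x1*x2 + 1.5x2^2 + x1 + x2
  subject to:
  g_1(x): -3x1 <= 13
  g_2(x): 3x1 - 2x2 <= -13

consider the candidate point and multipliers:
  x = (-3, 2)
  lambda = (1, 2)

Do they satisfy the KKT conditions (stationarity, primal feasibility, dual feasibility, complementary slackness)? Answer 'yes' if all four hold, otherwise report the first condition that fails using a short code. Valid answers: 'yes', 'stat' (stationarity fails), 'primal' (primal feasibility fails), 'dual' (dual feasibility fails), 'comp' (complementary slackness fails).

Gradient of f: grad f(x) = Q x + c = (-3, 4)
Constraint values g_i(x) = a_i^T x - b_i:
  g_1((-3, 2)) = -4
  g_2((-3, 2)) = 0
Stationarity residual: grad f(x) + sum_i lambda_i a_i = (0, 0)
  -> stationarity OK
Primal feasibility (all g_i <= 0): OK
Dual feasibility (all lambda_i >= 0): OK
Complementary slackness (lambda_i * g_i(x) = 0 for all i): FAILS

Verdict: the first failing condition is complementary_slackness -> comp.

comp


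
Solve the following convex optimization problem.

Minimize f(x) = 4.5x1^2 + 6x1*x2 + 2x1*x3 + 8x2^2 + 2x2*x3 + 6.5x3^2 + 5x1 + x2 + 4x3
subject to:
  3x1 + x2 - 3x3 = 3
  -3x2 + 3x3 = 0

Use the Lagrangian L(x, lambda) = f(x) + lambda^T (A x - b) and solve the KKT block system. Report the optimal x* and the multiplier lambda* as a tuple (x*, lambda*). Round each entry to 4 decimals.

Form the Lagrangian:
  L(x, lambda) = (1/2) x^T Q x + c^T x + lambda^T (A x - b)
Stationarity (grad_x L = 0): Q x + c + A^T lambda = 0.
Primal feasibility: A x = b.

This gives the KKT block system:
  [ Q   A^T ] [ x     ]   [-c ]
  [ A    0  ] [ lambda ] = [ b ]

Solving the linear system:
  x*      = (0.6876, -0.4685, -0.4685)
  lambda* = (-2.4802, -1.9293)
  f(x*)   = 4.2681

x* = (0.6876, -0.4685, -0.4685), lambda* = (-2.4802, -1.9293)


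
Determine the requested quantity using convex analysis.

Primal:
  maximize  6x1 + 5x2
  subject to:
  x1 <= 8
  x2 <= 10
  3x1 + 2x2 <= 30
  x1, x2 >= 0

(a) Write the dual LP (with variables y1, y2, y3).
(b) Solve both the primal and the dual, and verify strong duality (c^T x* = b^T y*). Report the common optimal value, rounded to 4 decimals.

The standard primal-dual pair for 'max c^T x s.t. A x <= b, x >= 0' is:
  Dual:  min b^T y  s.t.  A^T y >= c,  y >= 0.

So the dual LP is:
  minimize  8y1 + 10y2 + 30y3
  subject to:
    y1 + 3y3 >= 6
    y2 + 2y3 >= 5
    y1, y2, y3 >= 0

Solving the primal: x* = (3.3333, 10).
  primal value c^T x* = 70.
Solving the dual: y* = (0, 1, 2).
  dual value b^T y* = 70.
Strong duality: c^T x* = b^T y*. Confirmed.

70


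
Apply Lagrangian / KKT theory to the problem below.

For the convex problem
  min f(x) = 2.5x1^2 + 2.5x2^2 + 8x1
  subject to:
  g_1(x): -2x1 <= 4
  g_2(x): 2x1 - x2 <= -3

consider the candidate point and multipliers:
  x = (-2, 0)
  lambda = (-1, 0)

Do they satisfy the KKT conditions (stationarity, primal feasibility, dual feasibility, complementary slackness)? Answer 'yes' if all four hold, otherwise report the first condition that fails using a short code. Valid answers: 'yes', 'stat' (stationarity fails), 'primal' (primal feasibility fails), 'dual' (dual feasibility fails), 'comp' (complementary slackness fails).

Gradient of f: grad f(x) = Q x + c = (-2, 0)
Constraint values g_i(x) = a_i^T x - b_i:
  g_1((-2, 0)) = 0
  g_2((-2, 0)) = -1
Stationarity residual: grad f(x) + sum_i lambda_i a_i = (0, 0)
  -> stationarity OK
Primal feasibility (all g_i <= 0): OK
Dual feasibility (all lambda_i >= 0): FAILS
Complementary slackness (lambda_i * g_i(x) = 0 for all i): OK

Verdict: the first failing condition is dual_feasibility -> dual.

dual


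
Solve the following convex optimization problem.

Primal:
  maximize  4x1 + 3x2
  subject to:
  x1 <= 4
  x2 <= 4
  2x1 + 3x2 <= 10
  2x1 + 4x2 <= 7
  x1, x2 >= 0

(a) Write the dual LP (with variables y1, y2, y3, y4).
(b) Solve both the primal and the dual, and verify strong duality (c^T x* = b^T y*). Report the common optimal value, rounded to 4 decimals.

The standard primal-dual pair for 'max c^T x s.t. A x <= b, x >= 0' is:
  Dual:  min b^T y  s.t.  A^T y >= c,  y >= 0.

So the dual LP is:
  minimize  4y1 + 4y2 + 10y3 + 7y4
  subject to:
    y1 + 2y3 + 2y4 >= 4
    y2 + 3y3 + 4y4 >= 3
    y1, y2, y3, y4 >= 0

Solving the primal: x* = (3.5, 0).
  primal value c^T x* = 14.
Solving the dual: y* = (0, 0, 0, 2).
  dual value b^T y* = 14.
Strong duality: c^T x* = b^T y*. Confirmed.

14


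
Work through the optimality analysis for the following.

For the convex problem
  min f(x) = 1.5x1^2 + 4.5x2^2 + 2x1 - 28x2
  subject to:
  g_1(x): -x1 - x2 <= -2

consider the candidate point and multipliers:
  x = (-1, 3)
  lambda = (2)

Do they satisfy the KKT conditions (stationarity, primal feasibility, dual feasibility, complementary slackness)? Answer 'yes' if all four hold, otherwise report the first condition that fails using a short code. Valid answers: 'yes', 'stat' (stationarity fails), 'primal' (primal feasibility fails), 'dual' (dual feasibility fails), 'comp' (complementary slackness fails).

Gradient of f: grad f(x) = Q x + c = (-1, -1)
Constraint values g_i(x) = a_i^T x - b_i:
  g_1((-1, 3)) = 0
Stationarity residual: grad f(x) + sum_i lambda_i a_i = (-3, -3)
  -> stationarity FAILS
Primal feasibility (all g_i <= 0): OK
Dual feasibility (all lambda_i >= 0): OK
Complementary slackness (lambda_i * g_i(x) = 0 for all i): OK

Verdict: the first failing condition is stationarity -> stat.

stat


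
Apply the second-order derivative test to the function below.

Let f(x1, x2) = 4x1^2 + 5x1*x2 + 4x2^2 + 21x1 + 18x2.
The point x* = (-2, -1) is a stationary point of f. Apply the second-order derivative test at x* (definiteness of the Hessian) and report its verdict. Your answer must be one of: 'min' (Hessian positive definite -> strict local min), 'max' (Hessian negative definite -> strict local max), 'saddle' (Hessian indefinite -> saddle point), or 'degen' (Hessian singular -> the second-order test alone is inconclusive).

Compute the Hessian H = grad^2 f:
  H = [[8, 5], [5, 8]]
Verify stationarity: grad f(x*) = H x* + g = (0, 0).
Eigenvalues of H: 3, 13.
Both eigenvalues > 0, so H is positive definite -> x* is a strict local min.

min


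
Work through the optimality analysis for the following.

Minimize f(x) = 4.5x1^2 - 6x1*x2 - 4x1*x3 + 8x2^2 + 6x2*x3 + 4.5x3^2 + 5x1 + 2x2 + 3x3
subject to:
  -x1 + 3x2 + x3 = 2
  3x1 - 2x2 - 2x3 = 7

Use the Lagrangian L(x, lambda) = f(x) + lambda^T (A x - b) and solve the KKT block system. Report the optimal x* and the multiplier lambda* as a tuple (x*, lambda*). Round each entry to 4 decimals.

Form the Lagrangian:
  L(x, lambda) = (1/2) x^T Q x + c^T x + lambda^T (A x - b)
Stationarity (grad_x L = 0): Q x + c + A^T lambda = 0.
Primal feasibility: A x = b.

This gives the KKT block system:
  [ Q   A^T ] [ x     ]   [-c ]
  [ A    0  ] [ lambda ] = [ b ]

Solving the linear system:
  x*      = (2.4839, 2.129, -1.9032)
  lambda* = (-10.5161, -10.9032)
  f(x*)   = 54.1613

x* = (2.4839, 2.129, -1.9032), lambda* = (-10.5161, -10.9032)


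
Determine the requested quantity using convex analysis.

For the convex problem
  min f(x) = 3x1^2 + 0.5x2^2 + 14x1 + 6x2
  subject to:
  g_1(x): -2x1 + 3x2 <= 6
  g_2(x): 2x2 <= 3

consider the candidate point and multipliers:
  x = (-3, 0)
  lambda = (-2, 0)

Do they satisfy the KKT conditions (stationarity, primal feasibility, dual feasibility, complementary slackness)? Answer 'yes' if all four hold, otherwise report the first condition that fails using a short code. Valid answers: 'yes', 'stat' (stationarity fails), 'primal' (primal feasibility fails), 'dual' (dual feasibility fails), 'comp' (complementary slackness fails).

Gradient of f: grad f(x) = Q x + c = (-4, 6)
Constraint values g_i(x) = a_i^T x - b_i:
  g_1((-3, 0)) = 0
  g_2((-3, 0)) = -3
Stationarity residual: grad f(x) + sum_i lambda_i a_i = (0, 0)
  -> stationarity OK
Primal feasibility (all g_i <= 0): OK
Dual feasibility (all lambda_i >= 0): FAILS
Complementary slackness (lambda_i * g_i(x) = 0 for all i): OK

Verdict: the first failing condition is dual_feasibility -> dual.

dual


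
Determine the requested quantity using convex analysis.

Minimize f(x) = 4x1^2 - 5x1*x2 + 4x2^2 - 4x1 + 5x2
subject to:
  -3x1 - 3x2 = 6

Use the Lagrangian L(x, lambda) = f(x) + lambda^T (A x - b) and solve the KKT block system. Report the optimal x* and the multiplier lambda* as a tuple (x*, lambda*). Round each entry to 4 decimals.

Form the Lagrangian:
  L(x, lambda) = (1/2) x^T Q x + c^T x + lambda^T (A x - b)
Stationarity (grad_x L = 0): Q x + c + A^T lambda = 0.
Primal feasibility: A x = b.

This gives the KKT block system:
  [ Q   A^T ] [ x     ]   [-c ]
  [ A    0  ] [ lambda ] = [ b ]

Solving the linear system:
  x*      = (-0.6538, -1.3462)
  lambda* = (-0.8333)
  f(x*)   = 0.4423

x* = (-0.6538, -1.3462), lambda* = (-0.8333)
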